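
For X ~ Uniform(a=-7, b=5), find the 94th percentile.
4.2800

We have X ~ Uniform(a=-7, b=5).

We want to find x such that P(X ≤ x) = 0.94.

This is the 94th percentile, which means 94% of values fall below this point.

Using the inverse CDF (quantile function):
x = F⁻¹(0.94) = 4.2800

Verification: P(X ≤ 4.2800) = 0.94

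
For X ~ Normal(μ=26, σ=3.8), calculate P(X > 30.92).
0.097706

We have X ~ Normal(μ=26, σ=3.8).

P(X > 30.92) = 1 - P(X ≤ 30.92)
                = 1 - F(30.92)
                = 1 - 0.902294
                = 0.097706

So there's approximately a 9.8% chance that X exceeds 30.92.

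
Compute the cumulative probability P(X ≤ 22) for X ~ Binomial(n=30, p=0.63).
0.916264

We have X ~ Binomial(n=30, p=0.63).

The CDF gives us P(X ≤ k).

Using the CDF:
P(X ≤ 22) = 0.916264

This means there's approximately a 91.6% chance that X is at most 22.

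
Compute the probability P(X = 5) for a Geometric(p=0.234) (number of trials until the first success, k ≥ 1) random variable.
0.080562

We have X ~ Geometric(p=0.234) (number of trials until the first success, k ≥ 1).

For a Geometric distribution, the PMF gives us the probability of each outcome.

Using the PMF formula:
P(X = 5) = 0.080562

Rounded to 4 decimal places: 0.0806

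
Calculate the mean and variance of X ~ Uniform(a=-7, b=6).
E[X] = -0.5000, Var(X) = 14.0833

We have X ~ Uniform(a=-7, b=6).

For a Uniform distribution with a=-7, b=6:

Expected value:
E[X] = -0.5000

Variance:
Var(X) = 14.0833

Standard deviation:
σ = √Var(X) = 3.7528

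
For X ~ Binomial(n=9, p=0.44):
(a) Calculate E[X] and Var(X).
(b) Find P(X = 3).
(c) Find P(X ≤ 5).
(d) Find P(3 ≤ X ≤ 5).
(a) E[X] = 3.9600, Var(X) = 2.2176
(b) P(X = 3) = 0.220681
(c) P(X ≤ 5) = 0.849213
(d) P(3 ≤ X ≤ 5) = 0.685125

We have X ~ Binomial(n=9, p=0.44).

(a) Moments:
E[X] = 3.9600
Var(X) = 2.2176
σ = √Var(X) = 1.4892

(b) Point probability using PMF:
P(X = 3) = 0.220681

(c) Cumulative probability using CDF:
P(X ≤ 5) = F(5) = 0.849213

(d) Range probability:
P(3 ≤ X ≤ 5) = P(X ≤ 5) - P(X ≤ 2)
                   = F(5) - F(2)
                   = 0.849213 - 0.164088
                   = 0.685125

This means approximately 68.5% of outcomes fall in the interval [3, 5].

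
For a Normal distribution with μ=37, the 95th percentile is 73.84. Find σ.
σ = 22.3971

For X ~ Normal(μ, σ), the p-th percentile satisfies x = μ + z_p × σ,
where z_p = Φ⁻¹(p) is the standard normal quantile.

Step 1: z_{0.95} = Φ⁻¹(0.95) = 1.6449

Step 2: Solve for σ:
73.84 = 37 + 1.6449 × σ
σ = (73.84 - 37) / 1.6449
σ = 36.84 / 1.6449
σ = 22.3971

Verification: μ + z × σ = 37 + 1.6449 × 22.3971 = 73.84 ✓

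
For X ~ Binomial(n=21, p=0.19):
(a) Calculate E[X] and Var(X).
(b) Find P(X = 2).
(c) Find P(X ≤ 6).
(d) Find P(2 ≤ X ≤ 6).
(a) E[X] = 3.9900, Var(X) = 3.2319
(b) P(X = 2) = 0.138338
(c) P(X ≤ 6) = 0.912963
(d) P(2 ≤ X ≤ 6) = 0.842015

We have X ~ Binomial(n=21, p=0.19).

(a) Moments:
E[X] = 3.9900
Var(X) = 3.2319
σ = √Var(X) = 1.7977

(b) Point probability using PMF:
P(X = 2) = 0.138338

(c) Cumulative probability using CDF:
P(X ≤ 6) = F(6) = 0.912963

(d) Range probability:
P(2 ≤ X ≤ 6) = P(X ≤ 6) - P(X ≤ 1)
                   = F(6) - F(1)
                   = 0.912963 - 0.070948
                   = 0.842015

This means approximately 84.2% of outcomes fall in the interval [2, 6].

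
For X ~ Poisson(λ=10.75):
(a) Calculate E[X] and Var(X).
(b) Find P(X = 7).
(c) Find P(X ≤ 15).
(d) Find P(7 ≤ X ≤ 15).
(a) E[X] = 10.7500, Var(X) = 10.7500
(b) P(X = 7) = 0.070593
(c) P(X ≤ 15) = 0.920130
(d) P(7 ≤ X ≤ 15) = 0.830641

We have X ~ Poisson(λ=10.75).

(a) Moments:
E[X] = 10.7500
Var(X) = 10.7500
σ = √Var(X) = 3.2787

(b) Point probability using PMF:
P(X = 7) = 0.070593

(c) Cumulative probability using CDF:
P(X ≤ 15) = F(15) = 0.920130

(d) Range probability:
P(7 ≤ X ≤ 15) = P(X ≤ 15) - P(X ≤ 6)
                   = F(15) - F(6)
                   = 0.920130 - 0.089489
                   = 0.830641

This means approximately 83.1% of outcomes fall in the interval [7, 15].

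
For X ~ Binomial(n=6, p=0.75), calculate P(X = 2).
0.032959

We have X ~ Binomial(n=6, p=0.75).

For a Binomial distribution, the PMF gives us the probability of each outcome.

Using the PMF formula:
P(X = 2) = 0.032959

Rounded to 4 decimal places: 0.0330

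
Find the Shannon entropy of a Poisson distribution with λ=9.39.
2.5293 nats

We have X ~ Poisson(λ=9.39).

The Shannon entropy measures the uncertainty or information content of the distribution.

For a Poisson distribution with λ=9.39:
H(X) = 2.5293 nats

(In bits, this would be 3.6490 bits.)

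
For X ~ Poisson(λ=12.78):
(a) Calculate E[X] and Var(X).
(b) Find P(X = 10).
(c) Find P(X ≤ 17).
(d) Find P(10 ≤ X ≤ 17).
(a) E[X] = 12.7800, Var(X) = 12.7800
(b) P(X = 10) = 0.090212
(c) P(X ≤ 17) = 0.902149
(d) P(10 ≤ X ≤ 17) = 0.721309

We have X ~ Poisson(λ=12.78).

(a) Moments:
E[X] = 12.7800
Var(X) = 12.7800
σ = √Var(X) = 3.5749

(b) Point probability using PMF:
P(X = 10) = 0.090212

(c) Cumulative probability using CDF:
P(X ≤ 17) = F(17) = 0.902149

(d) Range probability:
P(10 ≤ X ≤ 17) = P(X ≤ 17) - P(X ≤ 9)
                   = F(17) - F(9)
                   = 0.902149 - 0.180840
                   = 0.721309

This means approximately 72.1% of outcomes fall in the interval [10, 17].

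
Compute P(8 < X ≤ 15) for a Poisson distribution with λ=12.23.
0.686766

We have X ~ Poisson(λ=12.23).

To find P(8 < X ≤ 15), we use:
P(8 < X ≤ 15) = P(X ≤ 15) - P(X ≤ 8)
                 = F(15) - F(8)
                 = 0.827294 - 0.140528
                 = 0.686766

So there's approximately a 68.7% chance that X falls in this range.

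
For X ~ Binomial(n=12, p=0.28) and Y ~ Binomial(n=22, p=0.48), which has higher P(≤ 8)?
X has higher probability (P(X ≤ 8) = 0.9990 > P(Y ≤ 8) = 0.1901)

Compute P(≤ 8) for each distribution:

X ~ Binomial(n=12, p=0.28):
P(X ≤ 8) = 0.9990

Y ~ Binomial(n=22, p=0.48):
P(Y ≤ 8) = 0.1901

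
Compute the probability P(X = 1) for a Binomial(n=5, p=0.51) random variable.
0.147002

We have X ~ Binomial(n=5, p=0.51).

For a Binomial distribution, the PMF gives us the probability of each outcome.

Using the PMF formula:
P(X = 1) = 0.147002

Rounded to 4 decimal places: 0.1470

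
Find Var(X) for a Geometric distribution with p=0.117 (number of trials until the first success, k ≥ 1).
64.5043

We have X ~ Geometric(p=0.117) (number of trials until the first success, k ≥ 1).

For a Geometric distribution with p=0.117 (number of trials until the first success, k ≥ 1):
Var(X) = 64.5043

The variance measures the spread of the distribution around the mean.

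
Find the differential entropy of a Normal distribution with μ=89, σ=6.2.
3.2435 nats

We have X ~ Normal(μ=89, σ=6.2).

The differential entropy measures the uncertainty or information content of the distribution.

For a Normal distribution with μ=89, σ=6.2:
h(X) = 3.2435 nats

(In bits, this would be 4.6794 bits.)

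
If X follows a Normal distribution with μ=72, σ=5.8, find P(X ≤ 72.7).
0.548032

We have X ~ Normal(μ=72, σ=5.8).

The CDF gives us P(X ≤ k).

Using the CDF:
P(X ≤ 72.7) = 0.548032

This means there's approximately a 54.8% chance that X is at most 72.7.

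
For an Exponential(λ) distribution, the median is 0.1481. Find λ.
λ = 4.6803

For X ~ Exponential(λ), the CDF is F(x) = 1 - e^(-λx).
The median m satisfies F(m) = 0.5:
1 - e^(-λm) = 0.5
e^(-λm) = 0.5
λm = ln(2)
m = ln(2) / λ

Given m = 0.1481:
λ = ln(2) / 0.1481 = 0.693147 / 0.1481 = 4.6803

Verification: ln(2) / 4.6803 = 0.1481 ✓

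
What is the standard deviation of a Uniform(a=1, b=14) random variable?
3.7528

We have X ~ Uniform(a=1, b=14).

For a Uniform distribution with a=1, b=14:
σ = √Var(X) = 3.7528

The standard deviation is the square root of the variance.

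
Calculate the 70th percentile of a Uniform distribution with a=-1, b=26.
17.9000

We have X ~ Uniform(a=-1, b=26).

We want to find x such that P(X ≤ x) = 0.7.

This is the 70th percentile, which means 70% of values fall below this point.

Using the inverse CDF (quantile function):
x = F⁻¹(0.7) = 17.9000

Verification: P(X ≤ 17.9000) = 0.7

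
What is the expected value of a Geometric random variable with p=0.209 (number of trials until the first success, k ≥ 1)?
4.7847

We have X ~ Geometric(p=0.209) (number of trials until the first success, k ≥ 1).

For a Geometric distribution with p=0.209 (number of trials until the first success, k ≥ 1):
E[X] = 4.7847

This is the expected (average) value of X.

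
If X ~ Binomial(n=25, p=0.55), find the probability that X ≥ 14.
0.542566

We have X ~ Binomial(n=25, p=0.55).

For discrete distributions, P(X ≥ 14) = 1 - P(X ≤ 13).

P(X ≤ 13) = 0.457434
P(X ≥ 14) = 1 - 0.457434 = 0.542566

So there's approximately a 54.3% chance that X is at least 14.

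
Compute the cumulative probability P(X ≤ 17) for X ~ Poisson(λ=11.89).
0.941153

We have X ~ Poisson(λ=11.89).

The CDF gives us P(X ≤ k).

Using the CDF:
P(X ≤ 17) = 0.941153

This means there's approximately a 94.1% chance that X is at most 17.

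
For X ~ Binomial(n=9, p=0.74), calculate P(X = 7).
0.295714

We have X ~ Binomial(n=9, p=0.74).

For a Binomial distribution, the PMF gives us the probability of each outcome.

Using the PMF formula:
P(X = 7) = 0.295714

Rounded to 4 decimal places: 0.2957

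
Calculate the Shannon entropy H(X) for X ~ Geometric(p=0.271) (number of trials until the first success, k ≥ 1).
2.1559 nats

We have X ~ Geometric(p=0.271) (number of trials until the first success, k ≥ 1).

The Shannon entropy measures the uncertainty or information content of the distribution.

For a Geometric distribution with p=0.271 (number of trials until the first success, k ≥ 1):
H(X) = 2.1559 nats

(In bits, this would be 3.1103 bits.)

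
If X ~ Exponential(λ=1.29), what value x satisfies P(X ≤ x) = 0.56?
0.6364

We have X ~ Exponential(λ=1.29).

We want to find x such that P(X ≤ x) = 0.56.

This is the 56th percentile, which means 56% of values fall below this point.

Using the inverse CDF (quantile function):
x = F⁻¹(0.56) = 0.6364

Verification: P(X ≤ 0.6364) = 0.56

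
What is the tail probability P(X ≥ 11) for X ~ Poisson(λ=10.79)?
0.514817

We have X ~ Poisson(λ=10.79).

For discrete distributions, P(X ≥ 11) = 1 - P(X ≤ 10).

P(X ≤ 10) = 0.485183
P(X ≥ 11) = 1 - 0.485183 = 0.514817

So there's approximately a 51.5% chance that X is at least 11.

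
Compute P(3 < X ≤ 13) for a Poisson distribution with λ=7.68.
0.921868

We have X ~ Poisson(λ=7.68).

To find P(3 < X ≤ 13), we use:
P(3 < X ≤ 13) = P(X ≤ 13) - P(X ≤ 3)
                 = F(13) - F(3)
                 = 0.974380 - 0.052512
                 = 0.921868

So there's approximately a 92.2% chance that X falls in this range.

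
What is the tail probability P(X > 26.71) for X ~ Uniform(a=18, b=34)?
0.455625

We have X ~ Uniform(a=18, b=34).

P(X > 26.71) = 1 - P(X ≤ 26.71)
                = 1 - F(26.71)
                = 1 - 0.544375
                = 0.455625

So there's approximately a 45.6% chance that X exceeds 26.71.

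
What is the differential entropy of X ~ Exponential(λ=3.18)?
-0.1569 nats

We have X ~ Exponential(λ=3.18).

The differential entropy measures the uncertainty or information content of the distribution.

For an Exponential distribution with λ=3.18:
h(X) = -0.1569 nats

(In bits, this would be -0.2263 bits.)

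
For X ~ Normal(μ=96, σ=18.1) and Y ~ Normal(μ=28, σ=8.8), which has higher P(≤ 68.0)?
Y has higher probability (P(Y ≤ 68.0) = 1.0000 > P(X ≤ 68.0) = 0.0609)

Compute P(≤ 68.0) for each distribution:

X ~ Normal(μ=96, σ=18.1):
P(X ≤ 68.0) = 0.0609

Y ~ Normal(μ=28, σ=8.8):
P(Y ≤ 68.0) = 1.0000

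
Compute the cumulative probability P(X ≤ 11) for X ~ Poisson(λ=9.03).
0.800088

We have X ~ Poisson(λ=9.03).

The CDF gives us P(X ≤ k).

Using the CDF:
P(X ≤ 11) = 0.800088

This means there's approximately a 80.0% chance that X is at most 11.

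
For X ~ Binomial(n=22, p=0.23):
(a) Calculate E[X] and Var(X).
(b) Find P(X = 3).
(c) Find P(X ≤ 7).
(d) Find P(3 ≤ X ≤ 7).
(a) E[X] = 5.0600, Var(X) = 3.8962
(b) P(X = 3) = 0.130626
(c) P(X ≤ 7) = 0.888777
(d) P(3 ≤ X ≤ 7) = 0.799083

We have X ~ Binomial(n=22, p=0.23).

(a) Moments:
E[X] = 5.0600
Var(X) = 3.8962
σ = √Var(X) = 1.9739

(b) Point probability using PMF:
P(X = 3) = 0.130626

(c) Cumulative probability using CDF:
P(X ≤ 7) = F(7) = 0.888777

(d) Range probability:
P(3 ≤ X ≤ 7) = P(X ≤ 7) - P(X ≤ 2)
                   = F(7) - F(2)
                   = 0.888777 - 0.089694
                   = 0.799083

This means approximately 79.9% of outcomes fall in the interval [3, 7].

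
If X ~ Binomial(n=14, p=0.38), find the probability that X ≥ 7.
0.254452

We have X ~ Binomial(n=14, p=0.38).

For discrete distributions, P(X ≥ 7) = 1 - P(X ≤ 6).

P(X ≤ 6) = 0.745548
P(X ≥ 7) = 1 - 0.745548 = 0.254452

So there's approximately a 25.4% chance that X is at least 7.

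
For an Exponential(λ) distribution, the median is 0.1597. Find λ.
λ = 4.3403

For X ~ Exponential(λ), the CDF is F(x) = 1 - e^(-λx).
The median m satisfies F(m) = 0.5:
1 - e^(-λm) = 0.5
e^(-λm) = 0.5
λm = ln(2)
m = ln(2) / λ

Given m = 0.1597:
λ = ln(2) / 0.1597 = 0.693147 / 0.1597 = 4.3403

Verification: ln(2) / 4.3403 = 0.1597 ✓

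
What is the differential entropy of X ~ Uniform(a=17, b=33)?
2.7726 nats

We have X ~ Uniform(a=17, b=33).

The differential entropy measures the uncertainty or information content of the distribution.

For a Uniform distribution with a=17, b=33:
h(X) = 2.7726 nats

(In bits, this would be 4.0000 bits.)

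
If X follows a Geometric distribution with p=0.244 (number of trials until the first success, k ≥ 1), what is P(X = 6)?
0.060256

We have X ~ Geometric(p=0.244) (number of trials until the first success, k ≥ 1).

For a Geometric distribution, the PMF gives us the probability of each outcome.

Using the PMF formula:
P(X = 6) = 0.060256

Rounded to 4 decimal places: 0.0603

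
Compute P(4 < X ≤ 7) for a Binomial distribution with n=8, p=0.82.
0.755847

We have X ~ Binomial(n=8, p=0.82).

To find P(4 < X ≤ 7), we use:
P(4 < X ≤ 7) = P(X ≤ 7) - P(X ≤ 4)
                 = F(7) - F(4)
                 = 0.795586 - 0.039739
                 = 0.755847

So there's approximately a 75.6% chance that X falls in this range.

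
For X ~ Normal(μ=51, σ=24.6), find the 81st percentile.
72.5962

We have X ~ Normal(μ=51, σ=24.6).

We want to find x such that P(X ≤ x) = 0.81.

This is the 81st percentile, which means 81% of values fall below this point.

Using the inverse CDF (quantile function):
x = F⁻¹(0.81) = 72.5962

Verification: P(X ≤ 72.5962) = 0.81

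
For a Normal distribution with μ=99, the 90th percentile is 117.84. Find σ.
σ = 14.7009

For X ~ Normal(μ, σ), the p-th percentile satisfies x = μ + z_p × σ,
where z_p = Φ⁻¹(p) is the standard normal quantile.

Step 1: z_{0.9} = Φ⁻¹(0.9) = 1.2816

Step 2: Solve for σ:
117.84 = 99 + 1.2816 × σ
σ = (117.84 - 99) / 1.2816
σ = 18.84 / 1.2816
σ = 14.7009

Verification: μ + z × σ = 99 + 1.2816 × 14.7009 = 117.84 ✓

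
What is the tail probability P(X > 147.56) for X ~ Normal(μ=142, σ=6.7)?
0.203312

We have X ~ Normal(μ=142, σ=6.7).

P(X > 147.56) = 1 - P(X ≤ 147.56)
                = 1 - F(147.56)
                = 1 - 0.796688
                = 0.203312

So there's approximately a 20.3% chance that X exceeds 147.56.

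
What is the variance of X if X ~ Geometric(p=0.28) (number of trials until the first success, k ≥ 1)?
9.1837

We have X ~ Geometric(p=0.28) (number of trials until the first success, k ≥ 1).

For a Geometric distribution with p=0.28 (number of trials until the first success, k ≥ 1):
Var(X) = 9.1837

The variance measures the spread of the distribution around the mean.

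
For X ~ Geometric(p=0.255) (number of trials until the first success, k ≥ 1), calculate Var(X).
11.4571

We have X ~ Geometric(p=0.255) (number of trials until the first success, k ≥ 1).

For a Geometric distribution with p=0.255 (number of trials until the first success, k ≥ 1):
Var(X) = 11.4571

The variance measures the spread of the distribution around the mean.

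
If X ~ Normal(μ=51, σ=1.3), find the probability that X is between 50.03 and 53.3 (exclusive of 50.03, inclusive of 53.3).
0.733785

We have X ~ Normal(μ=51, σ=1.3).

To find P(50.03 < X ≤ 53.3), we use:
P(50.03 < X ≤ 53.3) = P(X ≤ 53.3) - P(X ≤ 50.03)
                 = F(53.3) - F(50.03)
                 = 0.961572 - 0.227787
                 = 0.733785

So there's approximately a 73.4% chance that X falls in this range.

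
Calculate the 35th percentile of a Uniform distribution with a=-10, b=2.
-5.8000

We have X ~ Uniform(a=-10, b=2).

We want to find x such that P(X ≤ x) = 0.35.

This is the 35th percentile, which means 35% of values fall below this point.

Using the inverse CDF (quantile function):
x = F⁻¹(0.35) = -5.8000

Verification: P(X ≤ -5.8000) = 0.35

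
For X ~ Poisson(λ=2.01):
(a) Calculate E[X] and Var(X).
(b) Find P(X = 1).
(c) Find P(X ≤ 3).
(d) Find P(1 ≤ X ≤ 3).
(a) E[X] = 2.0100, Var(X) = 2.0100
(b) P(X = 1) = 0.269317
(c) P(X ≤ 3) = 0.855314
(d) P(1 ≤ X ≤ 3) = 0.721326

We have X ~ Poisson(λ=2.01).

(a) Moments:
E[X] = 2.0100
Var(X) = 2.0100
σ = √Var(X) = 1.4177

(b) Point probability using PMF:
P(X = 1) = 0.269317

(c) Cumulative probability using CDF:
P(X ≤ 3) = F(3) = 0.855314

(d) Range probability:
P(1 ≤ X ≤ 3) = P(X ≤ 3) - P(X ≤ 0)
                   = F(3) - F(0)
                   = 0.855314 - 0.133989
                   = 0.721326

This means approximately 72.1% of outcomes fall in the interval [1, 3].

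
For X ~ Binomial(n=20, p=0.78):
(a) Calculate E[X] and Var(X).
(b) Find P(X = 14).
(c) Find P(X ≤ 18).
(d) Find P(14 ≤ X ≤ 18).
(a) E[X] = 15.6000, Var(X) = 3.4320
(b) P(X = 14) = 0.135595
(c) P(X ≤ 18) = 0.953855
(d) P(14 ≤ X ≤ 18) = 0.823718

We have X ~ Binomial(n=20, p=0.78).

(a) Moments:
E[X] = 15.6000
Var(X) = 3.4320
σ = √Var(X) = 1.8526

(b) Point probability using PMF:
P(X = 14) = 0.135595

(c) Cumulative probability using CDF:
P(X ≤ 18) = F(18) = 0.953855

(d) Range probability:
P(14 ≤ X ≤ 18) = P(X ≤ 18) - P(X ≤ 13)
                   = F(18) - F(13)
                   = 0.953855 - 0.130137
                   = 0.823718

This means approximately 82.4% of outcomes fall in the interval [14, 18].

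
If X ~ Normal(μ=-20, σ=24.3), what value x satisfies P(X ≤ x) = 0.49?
-20.6092

We have X ~ Normal(μ=-20, σ=24.3).

We want to find x such that P(X ≤ x) = 0.49.

This is the 49th percentile, which means 49% of values fall below this point.

Using the inverse CDF (quantile function):
x = F⁻¹(0.49) = -20.6092

Verification: P(X ≤ -20.6092) = 0.49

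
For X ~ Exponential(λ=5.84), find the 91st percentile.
0.4123

We have X ~ Exponential(λ=5.84).

We want to find x such that P(X ≤ x) = 0.91.

This is the 91st percentile, which means 91% of values fall below this point.

Using the inverse CDF (quantile function):
x = F⁻¹(0.91) = 0.4123

Verification: P(X ≤ 0.4123) = 0.91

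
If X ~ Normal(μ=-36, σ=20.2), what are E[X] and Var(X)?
E[X] = -36.0000, Var(X) = 408.0400

We have X ~ Normal(μ=-36, σ=20.2).

For a Normal distribution with μ=-36, σ=20.2:

Expected value:
E[X] = -36.0000

Variance:
Var(X) = 408.0400

Standard deviation:
σ = √Var(X) = 20.2000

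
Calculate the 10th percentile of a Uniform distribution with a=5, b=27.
7.2000

We have X ~ Uniform(a=5, b=27).

We want to find x such that P(X ≤ x) = 0.1.

This is the 10th percentile, which means 10% of values fall below this point.

Using the inverse CDF (quantile function):
x = F⁻¹(0.1) = 7.2000

Verification: P(X ≤ 7.2000) = 0.1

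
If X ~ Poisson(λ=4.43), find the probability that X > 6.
0.160087

We have X ~ Poisson(λ=4.43).

P(X > 6) = 1 - P(X ≤ 6)
                = 1 - F(6)
                = 1 - 0.839913
                = 0.160087

So there's approximately a 16.0% chance that X exceeds 6.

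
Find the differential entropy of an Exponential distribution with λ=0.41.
1.8916 nats

We have X ~ Exponential(λ=0.41).

The differential entropy measures the uncertainty or information content of the distribution.

For an Exponential distribution with λ=0.41:
h(X) = 1.8916 nats

(In bits, this would be 2.7290 bits.)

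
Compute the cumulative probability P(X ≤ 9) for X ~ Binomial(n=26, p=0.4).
0.364183

We have X ~ Binomial(n=26, p=0.4).

The CDF gives us P(X ≤ k).

Using the CDF:
P(X ≤ 9) = 0.364183

This means there's approximately a 36.4% chance that X is at most 9.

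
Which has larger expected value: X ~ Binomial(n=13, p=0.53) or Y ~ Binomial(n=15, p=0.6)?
Y has larger mean (9.0000 > 6.8900)

Compute the expected value for each distribution:

X ~ Binomial(n=13, p=0.53):
E[X] = 6.8900

Y ~ Binomial(n=15, p=0.6):
E[Y] = 9.0000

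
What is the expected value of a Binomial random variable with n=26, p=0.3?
7.8000

We have X ~ Binomial(n=26, p=0.3).

For a Binomial distribution with n=26, p=0.3:
E[X] = 7.8000

This is the expected (average) value of X.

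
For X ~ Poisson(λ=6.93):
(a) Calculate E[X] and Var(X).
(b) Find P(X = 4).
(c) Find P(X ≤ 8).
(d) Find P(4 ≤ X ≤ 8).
(a) E[X] = 6.9300, Var(X) = 6.9300
(b) P(X = 4) = 0.093986
(c) P(X ≤ 8) = 0.738171
(d) P(4 ≤ X ≤ 8) = 0.652683

We have X ~ Poisson(λ=6.93).

(a) Moments:
E[X] = 6.9300
Var(X) = 6.9300
σ = √Var(X) = 2.6325

(b) Point probability using PMF:
P(X = 4) = 0.093986

(c) Cumulative probability using CDF:
P(X ≤ 8) = F(8) = 0.738171

(d) Range probability:
P(4 ≤ X ≤ 8) = P(X ≤ 8) - P(X ≤ 3)
                   = F(8) - F(3)
                   = 0.738171 - 0.085488
                   = 0.652683

This means approximately 65.3% of outcomes fall in the interval [4, 8].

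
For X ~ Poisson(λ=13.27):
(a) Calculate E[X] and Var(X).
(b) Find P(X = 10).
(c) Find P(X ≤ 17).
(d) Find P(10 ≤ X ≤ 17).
(a) E[X] = 13.2700, Var(X) = 13.2700
(b) P(X = 10) = 0.080512
(c) P(X ≤ 17) = 0.875008
(d) P(10 ≤ X ≤ 17) = 0.726299

We have X ~ Poisson(λ=13.27).

(a) Moments:
E[X] = 13.2700
Var(X) = 13.2700
σ = √Var(X) = 3.6428

(b) Point probability using PMF:
P(X = 10) = 0.080512

(c) Cumulative probability using CDF:
P(X ≤ 17) = F(17) = 0.875008

(d) Range probability:
P(10 ≤ X ≤ 17) = P(X ≤ 17) - P(X ≤ 9)
                   = F(17) - F(9)
                   = 0.875008 - 0.148709
                   = 0.726299

This means approximately 72.6% of outcomes fall in the interval [10, 17].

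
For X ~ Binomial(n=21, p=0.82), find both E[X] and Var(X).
E[X] = 17.2200, Var(X) = 3.0996

We have X ~ Binomial(n=21, p=0.82).

For a Binomial distribution with n=21, p=0.82:

Expected value:
E[X] = 17.2200

Variance:
Var(X) = 3.0996

Standard deviation:
σ = √Var(X) = 1.7606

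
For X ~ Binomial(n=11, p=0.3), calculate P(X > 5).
0.078225

We have X ~ Binomial(n=11, p=0.3).

P(X > 5) = 1 - P(X ≤ 5)
                = 1 - F(5)
                = 1 - 0.921775
                = 0.078225

So there's approximately a 7.8% chance that X exceeds 5.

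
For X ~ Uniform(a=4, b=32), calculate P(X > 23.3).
0.310714

We have X ~ Uniform(a=4, b=32).

P(X > 23.3) = 1 - P(X ≤ 23.3)
                = 1 - F(23.3)
                = 1 - 0.689286
                = 0.310714

So there's approximately a 31.1% chance that X exceeds 23.3.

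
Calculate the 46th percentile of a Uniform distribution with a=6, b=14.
9.6800

We have X ~ Uniform(a=6, b=14).

We want to find x such that P(X ≤ x) = 0.46.

This is the 46th percentile, which means 46% of values fall below this point.

Using the inverse CDF (quantile function):
x = F⁻¹(0.46) = 9.6800

Verification: P(X ≤ 9.6800) = 0.46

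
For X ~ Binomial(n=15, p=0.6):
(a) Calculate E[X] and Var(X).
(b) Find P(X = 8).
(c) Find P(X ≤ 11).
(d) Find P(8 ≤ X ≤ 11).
(a) E[X] = 9.0000, Var(X) = 3.6000
(b) P(X = 8) = 0.177084
(c) P(X ≤ 11) = 0.909498
(d) P(8 ≤ X ≤ 11) = 0.696395

We have X ~ Binomial(n=15, p=0.6).

(a) Moments:
E[X] = 9.0000
Var(X) = 3.6000
σ = √Var(X) = 1.8974

(b) Point probability using PMF:
P(X = 8) = 0.177084

(c) Cumulative probability using CDF:
P(X ≤ 11) = F(11) = 0.909498

(d) Range probability:
P(8 ≤ X ≤ 11) = P(X ≤ 11) - P(X ≤ 7)
                   = F(11) - F(7)
                   = 0.909498 - 0.213103
                   = 0.696395

This means approximately 69.6% of outcomes fall in the interval [8, 11].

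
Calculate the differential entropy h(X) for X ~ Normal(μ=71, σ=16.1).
4.1978 nats

We have X ~ Normal(μ=71, σ=16.1).

The differential entropy measures the uncertainty or information content of the distribution.

For a Normal distribution with μ=71, σ=16.1:
h(X) = 4.1978 nats

(In bits, this would be 6.0561 bits.)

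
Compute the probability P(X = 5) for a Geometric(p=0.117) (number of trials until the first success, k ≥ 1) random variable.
0.071126

We have X ~ Geometric(p=0.117) (number of trials until the first success, k ≥ 1).

For a Geometric distribution, the PMF gives us the probability of each outcome.

Using the PMF formula:
P(X = 5) = 0.071126

Rounded to 4 decimal places: 0.0711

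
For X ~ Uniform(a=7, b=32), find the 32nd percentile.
15.0000

We have X ~ Uniform(a=7, b=32).

We want to find x such that P(X ≤ x) = 0.32.

This is the 32nd percentile, which means 32% of values fall below this point.

Using the inverse CDF (quantile function):
x = F⁻¹(0.32) = 15.0000

Verification: P(X ≤ 15.0000) = 0.32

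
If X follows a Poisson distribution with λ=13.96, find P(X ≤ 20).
0.953226

We have X ~ Poisson(λ=13.96).

The CDF gives us P(X ≤ k).

Using the CDF:
P(X ≤ 20) = 0.953226

This means there's approximately a 95.3% chance that X is at most 20.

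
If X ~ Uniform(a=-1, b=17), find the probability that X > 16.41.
0.032778

We have X ~ Uniform(a=-1, b=17).

P(X > 16.41) = 1 - P(X ≤ 16.41)
                = 1 - F(16.41)
                = 1 - 0.967222
                = 0.032778

So there's approximately a 3.3% chance that X exceeds 16.41.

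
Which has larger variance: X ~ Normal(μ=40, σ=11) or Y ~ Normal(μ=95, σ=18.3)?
Y has larger variance (334.8900 > 121.0000)

Compute the variance for each distribution:

X ~ Normal(μ=40, σ=11):
Var(X) = 121.0000

Y ~ Normal(μ=95, σ=18.3):
Var(Y) = 334.8900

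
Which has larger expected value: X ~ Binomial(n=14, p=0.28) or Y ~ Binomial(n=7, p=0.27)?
X has larger mean (3.9200 > 1.8900)

Compute the expected value for each distribution:

X ~ Binomial(n=14, p=0.28):
E[X] = 3.9200

Y ~ Binomial(n=7, p=0.27):
E[Y] = 1.8900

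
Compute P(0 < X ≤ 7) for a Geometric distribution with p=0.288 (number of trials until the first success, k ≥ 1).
0.907240

We have X ~ Geometric(p=0.288) (number of trials until the first success, k ≥ 1).

To find P(0 < X ≤ 7), we use:
P(0 < X ≤ 7) = P(X ≤ 7) - P(X ≤ 0)
                 = F(7) - F(0)
                 = 0.907240 - 0.000000
                 = 0.907240

So there's approximately a 90.7% chance that X falls in this range.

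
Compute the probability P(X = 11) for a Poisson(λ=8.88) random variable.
0.094374

We have X ~ Poisson(λ=8.88).

For a Poisson distribution, the PMF gives us the probability of each outcome.

Using the PMF formula:
P(X = 11) = 0.094374

Rounded to 4 decimal places: 0.0944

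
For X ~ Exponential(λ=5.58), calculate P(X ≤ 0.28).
0.790368

We have X ~ Exponential(λ=5.58).

The CDF gives us P(X ≤ k).

Using the CDF:
P(X ≤ 0.28) = 0.790368

This means there's approximately a 79.0% chance that X is at most 0.28.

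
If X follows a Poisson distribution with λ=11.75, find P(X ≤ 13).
0.707631

We have X ~ Poisson(λ=11.75).

The CDF gives us P(X ≤ k).

Using the CDF:
P(X ≤ 13) = 0.707631

This means there's approximately a 70.8% chance that X is at most 13.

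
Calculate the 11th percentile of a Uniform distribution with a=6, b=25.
8.0900

We have X ~ Uniform(a=6, b=25).

We want to find x such that P(X ≤ x) = 0.11.

This is the 11th percentile, which means 11% of values fall below this point.

Using the inverse CDF (quantile function):
x = F⁻¹(0.11) = 8.0900

Verification: P(X ≤ 8.0900) = 0.11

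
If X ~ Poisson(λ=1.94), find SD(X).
1.3928

We have X ~ Poisson(λ=1.94).

For a Poisson distribution with λ=1.94:
σ = √Var(X) = 1.3928

The standard deviation is the square root of the variance.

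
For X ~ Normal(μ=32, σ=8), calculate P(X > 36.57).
0.283915

We have X ~ Normal(μ=32, σ=8).

P(X > 36.57) = 1 - P(X ≤ 36.57)
                = 1 - F(36.57)
                = 1 - 0.716085
                = 0.283915

So there's approximately a 28.4% chance that X exceeds 36.57.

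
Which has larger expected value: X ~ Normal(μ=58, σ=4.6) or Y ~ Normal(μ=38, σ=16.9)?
X has larger mean (58.0000 > 38.0000)

Compute the expected value for each distribution:

X ~ Normal(μ=58, σ=4.6):
E[X] = 58.0000

Y ~ Normal(μ=38, σ=16.9):
E[Y] = 38.0000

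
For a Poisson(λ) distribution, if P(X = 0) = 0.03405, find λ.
λ = 3.3799

For a Poisson(λ) distribution, the PMF at 0 is:
P(X = 0) = λ^0 e^(-λ) / 0! = e^(-λ)

Given P(X = 0) = 0.03405:
e^(-λ) = 0.03405
-λ = ln(0.03405)
λ = -ln(0.03405) = 3.3799

Verification: e^(-3.3799) = 0.03405 ✓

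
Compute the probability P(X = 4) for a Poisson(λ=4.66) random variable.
0.186003

We have X ~ Poisson(λ=4.66).

For a Poisson distribution, the PMF gives us the probability of each outcome.

Using the PMF formula:
P(X = 4) = 0.186003

Rounded to 4 decimal places: 0.1860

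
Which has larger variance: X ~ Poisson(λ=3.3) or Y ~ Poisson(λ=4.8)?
Y has larger variance (4.8000 > 3.3000)

Compute the variance for each distribution:

X ~ Poisson(λ=3.3):
Var(X) = 3.3000

Y ~ Poisson(λ=4.8):
Var(Y) = 4.8000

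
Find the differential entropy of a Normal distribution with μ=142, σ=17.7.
4.2925 nats

We have X ~ Normal(μ=142, σ=17.7).

The differential entropy measures the uncertainty or information content of the distribution.

For a Normal distribution with μ=142, σ=17.7:
h(X) = 4.2925 nats

(In bits, this would be 6.1928 bits.)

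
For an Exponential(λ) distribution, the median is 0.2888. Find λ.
λ = 2.4001

For X ~ Exponential(λ), the CDF is F(x) = 1 - e^(-λx).
The median m satisfies F(m) = 0.5:
1 - e^(-λm) = 0.5
e^(-λm) = 0.5
λm = ln(2)
m = ln(2) / λ

Given m = 0.2888:
λ = ln(2) / 0.2888 = 0.693147 / 0.2888 = 2.4001

Verification: ln(2) / 2.4001 = 0.2888 ✓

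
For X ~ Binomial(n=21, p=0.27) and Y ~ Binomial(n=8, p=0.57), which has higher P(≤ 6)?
Y has higher probability (P(Y ≤ 6) = 0.9216 > P(X ≤ 6) = 0.6695)

Compute P(≤ 6) for each distribution:

X ~ Binomial(n=21, p=0.27):
P(X ≤ 6) = 0.6695

Y ~ Binomial(n=8, p=0.57):
P(Y ≤ 6) = 0.9216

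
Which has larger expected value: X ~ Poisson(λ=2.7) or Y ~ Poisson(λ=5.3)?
Y has larger mean (5.3000 > 2.7000)

Compute the expected value for each distribution:

X ~ Poisson(λ=2.7):
E[X] = 2.7000

Y ~ Poisson(λ=5.3):
E[Y] = 5.3000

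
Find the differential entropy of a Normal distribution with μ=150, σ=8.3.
3.5352 nats

We have X ~ Normal(μ=150, σ=8.3).

The differential entropy measures the uncertainty or information content of the distribution.

For a Normal distribution with μ=150, σ=8.3:
h(X) = 3.5352 nats

(In bits, this would be 5.1002 bits.)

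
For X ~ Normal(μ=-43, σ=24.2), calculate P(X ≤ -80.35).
0.061368

We have X ~ Normal(μ=-43, σ=24.2).

The CDF gives us P(X ≤ k).

Using the CDF:
P(X ≤ -80.35) = 0.061368

This means there's approximately a 6.1% chance that X is at most -80.35.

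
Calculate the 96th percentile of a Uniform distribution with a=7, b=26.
25.2400

We have X ~ Uniform(a=7, b=26).

We want to find x such that P(X ≤ x) = 0.96.

This is the 96th percentile, which means 96% of values fall below this point.

Using the inverse CDF (quantile function):
x = F⁻¹(0.96) = 25.2400

Verification: P(X ≤ 25.2400) = 0.96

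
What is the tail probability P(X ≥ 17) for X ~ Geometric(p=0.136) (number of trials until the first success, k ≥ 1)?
0.096432

We have X ~ Geometric(p=0.136) (number of trials until the first success, k ≥ 1).

For discrete distributions, P(X ≥ 17) = 1 - P(X ≤ 16).

P(X ≤ 16) = 0.903568
P(X ≥ 17) = 1 - 0.903568 = 0.096432

So there's approximately a 9.6% chance that X is at least 17.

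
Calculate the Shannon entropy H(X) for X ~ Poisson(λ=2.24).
1.7691 nats

We have X ~ Poisson(λ=2.24).

The Shannon entropy measures the uncertainty or information content of the distribution.

For a Poisson distribution with λ=2.24:
H(X) = 1.7691 nats

(In bits, this would be 2.5523 bits.)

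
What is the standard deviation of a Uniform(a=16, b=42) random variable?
7.5056

We have X ~ Uniform(a=16, b=42).

For a Uniform distribution with a=16, b=42:
σ = √Var(X) = 7.5056

The standard deviation is the square root of the variance.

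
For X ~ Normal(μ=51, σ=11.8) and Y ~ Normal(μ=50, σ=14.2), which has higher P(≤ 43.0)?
Y has higher probability (P(Y ≤ 43.0) = 0.3110 > P(X ≤ 43.0) = 0.2489)

Compute P(≤ 43.0) for each distribution:

X ~ Normal(μ=51, σ=11.8):
P(X ≤ 43.0) = 0.2489

Y ~ Normal(μ=50, σ=14.2):
P(Y ≤ 43.0) = 0.3110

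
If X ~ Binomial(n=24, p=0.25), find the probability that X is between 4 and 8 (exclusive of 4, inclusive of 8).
0.632033

We have X ~ Binomial(n=24, p=0.25).

To find P(4 < X ≤ 8), we use:
P(4 < X ≤ 8) = P(X ≤ 8) - P(X ≤ 4)
                 = F(8) - F(4)
                 = 0.878682 - 0.246648
                 = 0.632033

So there's approximately a 63.2% chance that X falls in this range.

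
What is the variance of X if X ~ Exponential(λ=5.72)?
0.0306

We have X ~ Exponential(λ=5.72).

For an Exponential distribution with λ=5.72:
Var(X) = 0.0306

The variance measures the spread of the distribution around the mean.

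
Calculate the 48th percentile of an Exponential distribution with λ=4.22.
0.1550

We have X ~ Exponential(λ=4.22).

We want to find x such that P(X ≤ x) = 0.48.

This is the 48th percentile, which means 48% of values fall below this point.

Using the inverse CDF (quantile function):
x = F⁻¹(0.48) = 0.1550

Verification: P(X ≤ 0.1550) = 0.48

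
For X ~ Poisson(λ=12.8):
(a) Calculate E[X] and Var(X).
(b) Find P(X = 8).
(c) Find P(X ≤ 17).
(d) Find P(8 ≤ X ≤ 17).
(a) E[X] = 12.8000, Var(X) = 12.8000
(b) P(X = 8) = 0.049339
(c) P(X ≤ 17) = 0.901121
(d) P(8 ≤ X ≤ 17) = 0.841198

We have X ~ Poisson(λ=12.8).

(a) Moments:
E[X] = 12.8000
Var(X) = 12.8000
σ = √Var(X) = 3.5777

(b) Point probability using PMF:
P(X = 8) = 0.049339

(c) Cumulative probability using CDF:
P(X ≤ 17) = F(17) = 0.901121

(d) Range probability:
P(8 ≤ X ≤ 17) = P(X ≤ 17) - P(X ≤ 7)
                   = F(17) - F(7)
                   = 0.901121 - 0.059923
                   = 0.841198

This means approximately 84.1% of outcomes fall in the interval [8, 17].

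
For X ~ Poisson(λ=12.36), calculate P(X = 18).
0.030347

We have X ~ Poisson(λ=12.36).

For a Poisson distribution, the PMF gives us the probability of each outcome.

Using the PMF formula:
P(X = 18) = 0.030347

Rounded to 4 decimal places: 0.0303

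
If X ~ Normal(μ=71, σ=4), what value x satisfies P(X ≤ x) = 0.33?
69.2403

We have X ~ Normal(μ=71, σ=4).

We want to find x such that P(X ≤ x) = 0.33.

This is the 33rd percentile, which means 33% of values fall below this point.

Using the inverse CDF (quantile function):
x = F⁻¹(0.33) = 69.2403

Verification: P(X ≤ 69.2403) = 0.33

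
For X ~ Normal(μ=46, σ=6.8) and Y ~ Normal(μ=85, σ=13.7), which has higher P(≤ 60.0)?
X has higher probability (P(X ≤ 60.0) = 0.9802 > P(Y ≤ 60.0) = 0.0340)

Compute P(≤ 60.0) for each distribution:

X ~ Normal(μ=46, σ=6.8):
P(X ≤ 60.0) = 0.9802

Y ~ Normal(μ=85, σ=13.7):
P(Y ≤ 60.0) = 0.0340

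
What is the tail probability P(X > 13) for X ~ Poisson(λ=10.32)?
0.159968

We have X ~ Poisson(λ=10.32).

P(X > 13) = 1 - P(X ≤ 13)
                = 1 - F(13)
                = 1 - 0.840032
                = 0.159968

So there's approximately a 16.0% chance that X exceeds 13.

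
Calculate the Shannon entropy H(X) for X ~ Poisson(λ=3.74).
2.0508 nats

We have X ~ Poisson(λ=3.74).

The Shannon entropy measures the uncertainty or information content of the distribution.

For a Poisson distribution with λ=3.74:
H(X) = 2.0508 nats

(In bits, this would be 2.9587 bits.)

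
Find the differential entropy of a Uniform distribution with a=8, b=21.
2.5649 nats

We have X ~ Uniform(a=8, b=21).

The differential entropy measures the uncertainty or information content of the distribution.

For a Uniform distribution with a=8, b=21:
h(X) = 2.5649 nats

(In bits, this would be 3.7004 bits.)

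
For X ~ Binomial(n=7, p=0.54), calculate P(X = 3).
0.246763

We have X ~ Binomial(n=7, p=0.54).

For a Binomial distribution, the PMF gives us the probability of each outcome.

Using the PMF formula:
P(X = 3) = 0.246763

Rounded to 4 decimal places: 0.2468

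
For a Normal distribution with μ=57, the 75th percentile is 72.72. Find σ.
σ = 23.3065

For X ~ Normal(μ, σ), the p-th percentile satisfies x = μ + z_p × σ,
where z_p = Φ⁻¹(p) is the standard normal quantile.

Step 1: z_{0.75} = Φ⁻¹(0.75) = 0.6745

Step 2: Solve for σ:
72.72 = 57 + 0.6745 × σ
σ = (72.72 - 57) / 0.6745
σ = 15.72 / 0.6745
σ = 23.3065

Verification: μ + z × σ = 57 + 0.6745 × 23.3065 = 72.72 ✓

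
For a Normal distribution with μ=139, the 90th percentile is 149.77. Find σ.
σ = 8.4039

For X ~ Normal(μ, σ), the p-th percentile satisfies x = μ + z_p × σ,
where z_p = Φ⁻¹(p) is the standard normal quantile.

Step 1: z_{0.9} = Φ⁻¹(0.9) = 1.2816

Step 2: Solve for σ:
149.77 = 139 + 1.2816 × σ
σ = (149.77 - 139) / 1.2816
σ = 10.77 / 1.2816
σ = 8.4039

Verification: μ + z × σ = 139 + 1.2816 × 8.4039 = 149.77 ✓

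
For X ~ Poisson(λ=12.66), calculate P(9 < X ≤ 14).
0.519874

We have X ~ Poisson(λ=12.66).

To find P(9 < X ≤ 14), we use:
P(9 < X ≤ 14) = P(X ≤ 14) - P(X ≤ 9)
                 = F(14) - F(9)
                 = 0.709336 - 0.189462
                 = 0.519874

So there's approximately a 52.0% chance that X falls in this range.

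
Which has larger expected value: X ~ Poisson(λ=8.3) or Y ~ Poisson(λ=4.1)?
X has larger mean (8.3000 > 4.1000)

Compute the expected value for each distribution:

X ~ Poisson(λ=8.3):
E[X] = 8.3000

Y ~ Poisson(λ=4.1):
E[Y] = 4.1000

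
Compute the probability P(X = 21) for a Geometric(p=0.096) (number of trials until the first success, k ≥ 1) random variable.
0.012754

We have X ~ Geometric(p=0.096) (number of trials until the first success, k ≥ 1).

For a Geometric distribution, the PMF gives us the probability of each outcome.

Using the PMF formula:
P(X = 21) = 0.012754

Rounded to 4 decimal places: 0.0128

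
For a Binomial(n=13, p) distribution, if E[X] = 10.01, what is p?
p = 0.77

For a Binomial(n, p) distribution:
E[X] = n × p

Given n = 13 and E[X] = 10.01:
10.01 = 13 × p
p = 10.01 / 13 = 0.77

Verification: Binomial(13, 0.77) has E[X] = 10.01 ✓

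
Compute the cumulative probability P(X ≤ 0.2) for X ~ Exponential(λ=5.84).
0.689012

We have X ~ Exponential(λ=5.84).

The CDF gives us P(X ≤ k).

Using the CDF:
P(X ≤ 0.2) = 0.689012

This means there's approximately a 68.9% chance that X is at most 0.2.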